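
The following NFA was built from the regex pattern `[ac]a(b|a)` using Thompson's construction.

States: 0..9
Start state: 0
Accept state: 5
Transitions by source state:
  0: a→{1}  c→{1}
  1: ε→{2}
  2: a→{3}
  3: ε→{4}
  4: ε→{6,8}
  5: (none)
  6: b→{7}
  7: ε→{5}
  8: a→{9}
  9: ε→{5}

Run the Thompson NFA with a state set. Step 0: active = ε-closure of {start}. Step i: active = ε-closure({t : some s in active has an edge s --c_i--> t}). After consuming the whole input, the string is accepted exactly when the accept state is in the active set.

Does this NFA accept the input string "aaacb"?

S₀ = ε-closure({0}) = {0}
'a' @ 1: {1,2}
'a' @ 2: {3,4,6,8}
'a' @ 3: {5,9}  ✓accept
'c' @ 4: {}  — no active states
rest 'b' ignored (set empty)
end set {} — state 5 not in

Answer: REJECT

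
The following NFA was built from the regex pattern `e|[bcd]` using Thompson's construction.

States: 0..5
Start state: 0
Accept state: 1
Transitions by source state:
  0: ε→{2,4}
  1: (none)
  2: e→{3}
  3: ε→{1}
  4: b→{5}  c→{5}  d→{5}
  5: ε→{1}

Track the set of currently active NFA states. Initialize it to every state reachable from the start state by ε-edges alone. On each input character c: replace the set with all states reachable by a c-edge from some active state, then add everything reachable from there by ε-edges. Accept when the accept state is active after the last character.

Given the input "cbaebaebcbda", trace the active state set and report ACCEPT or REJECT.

Answer: REJECT

Steps:
S₀ = ε-closure({0}) = {0,2,4}
'c' @ 1: {1,5}  [accepting]
'b' @ 2: {}  — state set empty
rest 'aebaebcbda' ignored (set empty)
end set {} — state 1 not in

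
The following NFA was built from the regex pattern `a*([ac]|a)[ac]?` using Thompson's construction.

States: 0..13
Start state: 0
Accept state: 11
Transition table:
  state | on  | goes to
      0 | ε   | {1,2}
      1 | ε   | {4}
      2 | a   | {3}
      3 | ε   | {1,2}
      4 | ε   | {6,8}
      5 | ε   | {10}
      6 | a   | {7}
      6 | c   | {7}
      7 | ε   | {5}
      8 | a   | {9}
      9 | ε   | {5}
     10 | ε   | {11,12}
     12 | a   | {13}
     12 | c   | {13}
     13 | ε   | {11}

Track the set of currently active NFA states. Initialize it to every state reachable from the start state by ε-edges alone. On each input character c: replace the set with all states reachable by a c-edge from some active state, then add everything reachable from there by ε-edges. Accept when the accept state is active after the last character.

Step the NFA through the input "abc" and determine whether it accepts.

initial (ε-close {0}): {0,1,2,4,6,8}
'a' @ 1: {1,2,3,4,5,6,7,8,9,10,11,12}  ✓accept
'b' @ 2: {}  — state set empty
rest 'c' ignored (set empty)
final: {}; accept 11 not in set

Answer: REJECT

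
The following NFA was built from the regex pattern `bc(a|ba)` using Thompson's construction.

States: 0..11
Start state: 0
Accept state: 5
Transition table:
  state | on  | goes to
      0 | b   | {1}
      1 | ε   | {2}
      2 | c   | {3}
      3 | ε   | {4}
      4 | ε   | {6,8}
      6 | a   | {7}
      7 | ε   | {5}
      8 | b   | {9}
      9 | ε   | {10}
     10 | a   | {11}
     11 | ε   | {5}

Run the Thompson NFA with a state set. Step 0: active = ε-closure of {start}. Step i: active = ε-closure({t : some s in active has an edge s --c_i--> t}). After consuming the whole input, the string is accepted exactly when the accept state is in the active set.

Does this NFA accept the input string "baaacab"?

Answer: REJECT

Steps:
S₀ = ε-closure({0}) = {0}
'b' @ 1: {1,2}
'a' @ 2: {}  — no active states
rest 'aacab' ignored (set empty)
end set {} — state 5 not in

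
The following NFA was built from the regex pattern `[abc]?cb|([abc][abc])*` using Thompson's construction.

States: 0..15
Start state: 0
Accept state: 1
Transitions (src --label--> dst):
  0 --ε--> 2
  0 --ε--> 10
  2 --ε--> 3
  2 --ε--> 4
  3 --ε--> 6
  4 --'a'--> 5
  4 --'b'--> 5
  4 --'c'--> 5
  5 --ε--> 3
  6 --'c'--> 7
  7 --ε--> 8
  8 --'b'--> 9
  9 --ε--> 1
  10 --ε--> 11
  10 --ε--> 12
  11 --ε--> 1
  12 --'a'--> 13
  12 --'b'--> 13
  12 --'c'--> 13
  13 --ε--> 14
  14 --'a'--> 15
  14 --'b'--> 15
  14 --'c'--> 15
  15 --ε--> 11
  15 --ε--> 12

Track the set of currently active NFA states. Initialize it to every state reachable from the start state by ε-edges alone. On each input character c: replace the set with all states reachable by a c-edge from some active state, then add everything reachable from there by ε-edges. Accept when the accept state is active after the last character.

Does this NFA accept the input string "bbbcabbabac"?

S₀ = ε-closure({0}) = {0,1,2,3,4,6,10,11,12}
'b' @ 1: {3,5,6,13,14}
'b' @ 2: {1,11,12,15}  [accepting]
'b' @ 3: {13,14}
'c' @ 4: {1,11,12,15}  [accepting]
'a' @ 5: {13,14}
'b' @ 6: {1,11,12,15}  [accepting]
'b' @ 7: {13,14}
'a' @ 8: {1,11,12,15}  [accepting]
'b' @ 9: {13,14}
'a' @ 10: {1,11,12,15}  [accepting]
'c' @ 11: {13,14}
after full input: {13,14}  (accept=1 not in)

Answer: REJECT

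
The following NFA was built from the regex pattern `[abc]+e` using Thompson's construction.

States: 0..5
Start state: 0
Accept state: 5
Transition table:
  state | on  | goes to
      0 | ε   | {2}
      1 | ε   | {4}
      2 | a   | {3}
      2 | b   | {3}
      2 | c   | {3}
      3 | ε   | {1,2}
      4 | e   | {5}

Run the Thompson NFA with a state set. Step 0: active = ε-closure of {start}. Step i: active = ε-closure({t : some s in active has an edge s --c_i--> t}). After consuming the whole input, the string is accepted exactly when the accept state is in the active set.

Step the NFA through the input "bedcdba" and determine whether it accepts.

start: ε-closure({0}) = {0,2}
'b' @ 1: {1,2,3,4}
'e' @ 2: {5}  (accept∈set)
'd' @ 3: {}  — state set empty
rest 'cdba' ignored (set empty)
final: {}; accept 5 not in set

Answer: REJECT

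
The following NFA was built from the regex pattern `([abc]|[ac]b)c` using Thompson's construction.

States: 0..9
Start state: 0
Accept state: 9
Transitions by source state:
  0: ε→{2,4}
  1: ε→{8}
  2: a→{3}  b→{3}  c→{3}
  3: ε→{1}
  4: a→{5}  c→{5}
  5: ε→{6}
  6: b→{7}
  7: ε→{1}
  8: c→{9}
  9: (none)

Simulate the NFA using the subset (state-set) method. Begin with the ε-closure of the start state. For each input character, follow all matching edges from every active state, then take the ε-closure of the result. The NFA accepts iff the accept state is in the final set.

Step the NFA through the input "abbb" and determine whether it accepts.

start: ε-closure({0}) = {0,2,4}
'a' @ 1: {1,3,5,6,8}
'b' @ 2: {1,7,8}
'b' @ 3: {}  — no active states
rest 'b' ignored (set empty)
end set {} — state 9 not in

Answer: REJECT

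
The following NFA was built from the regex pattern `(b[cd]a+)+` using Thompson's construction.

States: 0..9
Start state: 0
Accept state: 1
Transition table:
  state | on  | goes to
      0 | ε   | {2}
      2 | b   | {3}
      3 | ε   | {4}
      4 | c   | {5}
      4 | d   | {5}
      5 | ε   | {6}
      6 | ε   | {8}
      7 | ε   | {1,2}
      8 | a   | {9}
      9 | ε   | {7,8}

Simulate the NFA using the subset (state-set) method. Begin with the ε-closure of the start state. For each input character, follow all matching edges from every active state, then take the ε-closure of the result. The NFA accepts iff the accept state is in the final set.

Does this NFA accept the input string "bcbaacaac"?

S₀ = ε-closure({0}) = {0,2}
'b' @ 1: {3,4}
'c' @ 2: {5,6,8}
'b' @ 3: {}  — dead — no transitions
rest 'aacaac' ignored (set empty)
end set {} — state 1 not in

Answer: REJECT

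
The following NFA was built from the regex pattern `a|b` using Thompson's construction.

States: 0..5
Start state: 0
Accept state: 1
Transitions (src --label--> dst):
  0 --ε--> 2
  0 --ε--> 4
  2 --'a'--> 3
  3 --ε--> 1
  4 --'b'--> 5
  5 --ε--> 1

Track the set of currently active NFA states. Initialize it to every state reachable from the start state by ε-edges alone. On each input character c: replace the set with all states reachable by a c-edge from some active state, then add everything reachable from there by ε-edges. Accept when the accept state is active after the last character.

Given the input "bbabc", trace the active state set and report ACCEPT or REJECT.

Answer: REJECT

Steps:
initial (ε-close {0}): {0,2,4}
'b' @ 1: {1,5}  (accept∈set)
'b' @ 2: {}  — state set empty
rest 'abc' ignored (set empty)
after full input: {}  (accept=1 not in)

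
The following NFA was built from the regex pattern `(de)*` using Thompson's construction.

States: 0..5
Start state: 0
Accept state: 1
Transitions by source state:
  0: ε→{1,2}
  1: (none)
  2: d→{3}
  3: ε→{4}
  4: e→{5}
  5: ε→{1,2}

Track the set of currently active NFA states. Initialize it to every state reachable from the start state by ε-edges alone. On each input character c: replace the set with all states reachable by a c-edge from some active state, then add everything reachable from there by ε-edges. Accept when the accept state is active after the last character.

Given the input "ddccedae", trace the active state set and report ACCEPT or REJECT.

Answer: REJECT

Derivation:
S₀ = ε-closure({0}) = {0,1,2}
'd' @ 1: {3,4}
'd' @ 2: {}  — state set empty
rest 'ccedae' ignored (set empty)
after full input: {}  (accept=1 not in)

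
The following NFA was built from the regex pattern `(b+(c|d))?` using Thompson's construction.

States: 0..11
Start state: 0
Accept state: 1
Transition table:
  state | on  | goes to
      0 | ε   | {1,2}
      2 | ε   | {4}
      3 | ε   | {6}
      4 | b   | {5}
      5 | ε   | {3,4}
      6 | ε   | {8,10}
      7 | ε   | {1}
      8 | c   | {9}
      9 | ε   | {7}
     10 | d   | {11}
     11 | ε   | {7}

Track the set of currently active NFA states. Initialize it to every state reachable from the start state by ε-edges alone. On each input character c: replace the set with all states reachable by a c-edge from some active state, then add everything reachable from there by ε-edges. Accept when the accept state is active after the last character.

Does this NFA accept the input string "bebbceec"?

Answer: REJECT

Derivation:
initial (ε-close {0}): {0,1,2,4}
'b' @ 1: {3,4,5,6,8,10}
'e' @ 2: {}  — state set empty
rest 'bbceec' ignored (set empty)
after full input: {}  (accept=1 not in)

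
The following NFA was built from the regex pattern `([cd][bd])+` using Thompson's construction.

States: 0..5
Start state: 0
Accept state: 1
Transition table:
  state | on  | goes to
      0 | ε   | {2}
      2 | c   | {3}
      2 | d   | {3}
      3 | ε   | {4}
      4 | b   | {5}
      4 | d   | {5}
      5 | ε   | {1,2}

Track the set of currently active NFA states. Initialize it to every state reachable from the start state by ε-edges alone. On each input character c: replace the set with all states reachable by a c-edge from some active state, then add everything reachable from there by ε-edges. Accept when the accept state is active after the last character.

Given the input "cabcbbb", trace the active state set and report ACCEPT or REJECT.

Answer: REJECT

Derivation:
start: ε-closure({0}) = {0,2}
'c' @ 1: {3,4}
'a' @ 2: {}  — state set empty
rest 'bcbbb' ignored (set empty)
end set {} — state 1 not in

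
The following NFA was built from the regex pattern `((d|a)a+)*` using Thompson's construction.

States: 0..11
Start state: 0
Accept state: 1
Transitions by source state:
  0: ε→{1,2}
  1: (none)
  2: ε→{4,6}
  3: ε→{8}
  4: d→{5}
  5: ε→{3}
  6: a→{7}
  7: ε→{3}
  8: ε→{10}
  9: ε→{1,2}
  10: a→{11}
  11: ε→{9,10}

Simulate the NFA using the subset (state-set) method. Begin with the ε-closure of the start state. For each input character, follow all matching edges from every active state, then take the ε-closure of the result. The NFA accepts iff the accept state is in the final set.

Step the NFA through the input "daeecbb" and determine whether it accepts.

Answer: REJECT

Steps:
S₀ = ε-closure({0}) = {0,1,2,4,6}
'd' @ 1: {3,5,8,10}
'a' @ 2: {1,2,4,6,9,10,11}  (accept∈set)
'e' @ 3: {}  — no active states
rest 'ecbb' ignored (set empty)
end set {} — state 1 not in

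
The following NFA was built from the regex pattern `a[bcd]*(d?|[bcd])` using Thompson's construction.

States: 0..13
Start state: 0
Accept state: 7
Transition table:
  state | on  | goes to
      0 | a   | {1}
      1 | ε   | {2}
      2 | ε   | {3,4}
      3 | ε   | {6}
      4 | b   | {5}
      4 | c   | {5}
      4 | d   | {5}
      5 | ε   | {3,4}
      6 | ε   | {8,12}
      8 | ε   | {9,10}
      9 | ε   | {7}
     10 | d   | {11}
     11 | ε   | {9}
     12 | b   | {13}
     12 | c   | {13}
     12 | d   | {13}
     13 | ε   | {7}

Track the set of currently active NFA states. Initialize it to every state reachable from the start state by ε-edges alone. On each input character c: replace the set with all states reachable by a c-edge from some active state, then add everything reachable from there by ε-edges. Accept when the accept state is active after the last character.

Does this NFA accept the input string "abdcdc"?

start: ε-closure({0}) = {0}
'a' @ 1: {1,2,3,4,6,7,8,9,10,12}  ✓accept
'b' @ 2: {3,4,5,6,7,8,9,10,12,13}  ✓accept
'd' @ 3: {3,4,5,6,7,8,9,10,11,12,13}  ✓accept
'c' @ 4: {3,4,5,6,7,8,9,10,12,13}  ✓accept
'd' @ 5: {3,4,5,6,7,8,9,10,11,12,13}  ✓accept
'c' @ 6: {3,4,5,6,7,8,9,10,12,13}  ✓accept
end set {3,4,5,6,7,8,9,10,12,13} — state 7 in

Answer: ACCEPT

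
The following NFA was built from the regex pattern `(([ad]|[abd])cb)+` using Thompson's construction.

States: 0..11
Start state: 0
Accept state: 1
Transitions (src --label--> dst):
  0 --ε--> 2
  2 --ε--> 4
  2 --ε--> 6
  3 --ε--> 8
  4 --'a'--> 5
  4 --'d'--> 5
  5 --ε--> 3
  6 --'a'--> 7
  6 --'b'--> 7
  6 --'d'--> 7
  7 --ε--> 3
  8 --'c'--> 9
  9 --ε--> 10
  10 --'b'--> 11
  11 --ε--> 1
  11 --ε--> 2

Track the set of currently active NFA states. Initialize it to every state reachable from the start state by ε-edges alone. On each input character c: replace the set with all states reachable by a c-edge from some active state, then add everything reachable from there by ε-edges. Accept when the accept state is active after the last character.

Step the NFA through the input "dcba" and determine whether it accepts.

S₀ = ε-closure({0}) = {0,2,4,6}
'd' @ 1: {3,5,7,8}
'c' @ 2: {9,10}
'b' @ 3: {1,2,4,6,11}  [accepting]
'a' @ 4: {3,5,7,8}
after full input: {3,5,7,8}  (accept=1 not in)

Answer: REJECT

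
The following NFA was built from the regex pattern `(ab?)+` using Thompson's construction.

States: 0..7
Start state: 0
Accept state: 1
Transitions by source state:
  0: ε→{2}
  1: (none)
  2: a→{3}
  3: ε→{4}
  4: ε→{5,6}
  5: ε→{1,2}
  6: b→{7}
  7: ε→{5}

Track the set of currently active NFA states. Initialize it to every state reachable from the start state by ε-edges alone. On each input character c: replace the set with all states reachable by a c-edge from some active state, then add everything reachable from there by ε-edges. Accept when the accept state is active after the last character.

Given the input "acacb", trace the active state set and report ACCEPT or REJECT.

Answer: REJECT

Trace:
S₀ = ε-closure({0}) = {0,2}
'a' @ 1: {1,2,3,4,5,6}  (accept∈set)
'c' @ 2: {}  — state set empty
rest 'acb' ignored (set empty)
after full input: {}  (accept=1 not in)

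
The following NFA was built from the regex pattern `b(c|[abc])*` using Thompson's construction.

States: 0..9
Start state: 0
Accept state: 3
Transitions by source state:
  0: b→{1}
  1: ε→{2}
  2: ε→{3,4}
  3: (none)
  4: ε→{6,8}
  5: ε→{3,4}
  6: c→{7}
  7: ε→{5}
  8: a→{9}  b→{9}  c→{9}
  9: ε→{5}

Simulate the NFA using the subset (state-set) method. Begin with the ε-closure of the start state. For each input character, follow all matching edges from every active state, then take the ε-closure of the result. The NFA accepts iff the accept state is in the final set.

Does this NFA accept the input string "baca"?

Answer: ACCEPT

Trace:
initial (ε-close {0}): {0}
'b' @ 1: {1,2,3,4,6,8}  ✓accept
'a' @ 2: {3,4,5,6,8,9}  ✓accept
'c' @ 3: {3,4,5,6,7,8,9}  ✓accept
'a' @ 4: {3,4,5,6,8,9}  ✓accept
final: {3,4,5,6,8,9}; accept 3 in set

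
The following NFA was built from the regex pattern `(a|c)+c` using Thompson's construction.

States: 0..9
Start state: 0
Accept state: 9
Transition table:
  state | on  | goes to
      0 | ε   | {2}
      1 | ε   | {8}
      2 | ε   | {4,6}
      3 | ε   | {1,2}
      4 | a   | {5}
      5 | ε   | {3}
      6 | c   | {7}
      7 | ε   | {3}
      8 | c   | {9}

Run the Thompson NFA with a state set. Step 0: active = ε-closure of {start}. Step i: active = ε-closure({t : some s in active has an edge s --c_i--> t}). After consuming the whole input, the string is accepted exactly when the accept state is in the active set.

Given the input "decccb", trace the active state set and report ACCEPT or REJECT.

Answer: REJECT

Steps:
start: ε-closure({0}) = {0,2,4,6}
'd' @ 1: {}  — dead — no transitions
rest 'ecccb' ignored (set empty)
end set {} — state 9 not in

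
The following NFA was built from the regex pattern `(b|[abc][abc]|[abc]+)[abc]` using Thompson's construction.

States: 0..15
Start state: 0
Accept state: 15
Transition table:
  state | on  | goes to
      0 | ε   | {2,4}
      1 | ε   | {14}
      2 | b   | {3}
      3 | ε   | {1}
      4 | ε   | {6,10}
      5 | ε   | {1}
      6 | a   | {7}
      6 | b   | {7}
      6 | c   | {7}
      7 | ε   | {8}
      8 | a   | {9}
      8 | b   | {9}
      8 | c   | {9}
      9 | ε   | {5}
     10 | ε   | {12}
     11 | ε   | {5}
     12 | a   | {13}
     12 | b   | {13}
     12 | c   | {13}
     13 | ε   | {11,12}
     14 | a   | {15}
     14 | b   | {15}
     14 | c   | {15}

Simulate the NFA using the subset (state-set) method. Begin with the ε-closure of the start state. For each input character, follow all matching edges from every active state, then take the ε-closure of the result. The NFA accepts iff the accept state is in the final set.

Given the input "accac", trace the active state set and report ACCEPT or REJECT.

Answer: ACCEPT

Steps:
start: ε-closure({0}) = {0,2,4,6,10,12}
'a' @ 1: {1,5,7,8,11,12,13,14}
'c' @ 2: {1,5,9,11,12,13,14,15}  [accepting]
'c' @ 3: {1,5,11,12,13,14,15}  [accepting]
'a' @ 4: {1,5,11,12,13,14,15}  [accepting]
'c' @ 5: {1,5,11,12,13,14,15}  [accepting]
final: {1,5,11,12,13,14,15}; accept 15 in set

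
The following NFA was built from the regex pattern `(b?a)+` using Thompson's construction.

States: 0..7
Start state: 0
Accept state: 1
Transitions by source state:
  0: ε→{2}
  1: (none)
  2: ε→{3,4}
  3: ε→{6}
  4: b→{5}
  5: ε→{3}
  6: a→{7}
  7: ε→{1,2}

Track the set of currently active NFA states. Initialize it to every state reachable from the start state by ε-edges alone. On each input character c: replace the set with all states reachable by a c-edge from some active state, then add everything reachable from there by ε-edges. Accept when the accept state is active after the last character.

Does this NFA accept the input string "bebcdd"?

initial (ε-close {0}): {0,2,3,4,6}
'b' @ 1: {3,5,6}
'e' @ 2: {}  — dead — no transitions
rest 'bcdd' ignored (set empty)
end set {} — state 1 not in

Answer: REJECT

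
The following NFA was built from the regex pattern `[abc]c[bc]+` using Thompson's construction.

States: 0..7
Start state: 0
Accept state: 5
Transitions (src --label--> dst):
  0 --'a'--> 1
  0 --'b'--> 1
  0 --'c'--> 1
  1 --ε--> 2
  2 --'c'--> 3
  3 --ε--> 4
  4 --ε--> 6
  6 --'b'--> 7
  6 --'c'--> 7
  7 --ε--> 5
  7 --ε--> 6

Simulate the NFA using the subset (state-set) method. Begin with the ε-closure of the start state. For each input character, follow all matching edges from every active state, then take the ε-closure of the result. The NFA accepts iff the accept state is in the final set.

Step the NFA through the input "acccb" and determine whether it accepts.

initial (ε-close {0}): {0}
'a' @ 1: {1,2}
'c' @ 2: {3,4,6}
'c' @ 3: {5,6,7}  ✓accept
'c' @ 4: {5,6,7}  ✓accept
'b' @ 5: {5,6,7}  ✓accept
end set {5,6,7} — state 5 in

Answer: ACCEPT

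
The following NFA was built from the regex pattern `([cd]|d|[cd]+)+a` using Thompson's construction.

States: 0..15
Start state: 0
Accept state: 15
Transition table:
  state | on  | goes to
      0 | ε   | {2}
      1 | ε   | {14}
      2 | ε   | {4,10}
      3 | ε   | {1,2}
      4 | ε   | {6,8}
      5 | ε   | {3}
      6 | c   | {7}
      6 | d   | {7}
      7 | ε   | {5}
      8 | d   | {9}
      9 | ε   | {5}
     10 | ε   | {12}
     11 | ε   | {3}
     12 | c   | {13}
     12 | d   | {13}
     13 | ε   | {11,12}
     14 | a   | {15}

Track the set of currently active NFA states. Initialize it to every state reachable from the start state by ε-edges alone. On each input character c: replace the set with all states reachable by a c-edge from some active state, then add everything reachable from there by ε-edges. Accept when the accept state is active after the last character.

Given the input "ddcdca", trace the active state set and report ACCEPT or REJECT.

start: ε-closure({0}) = {0,2,4,6,8,10,12}
'd' @ 1: {1,2,3,4,5,6,7,8,9,10,11,12,13,14}
'd' @ 2: {1,2,3,4,5,6,7,8,9,10,11,12,13,14}
'c' @ 3: {1,2,3,4,5,6,7,8,10,11,12,13,14}
'd' @ 4: {1,2,3,4,5,6,7,8,9,10,11,12,13,14}
'c' @ 5: {1,2,3,4,5,6,7,8,10,11,12,13,14}
'a' @ 6: {15}  (accept∈set)
final: {15}; accept 15 in set

Answer: ACCEPT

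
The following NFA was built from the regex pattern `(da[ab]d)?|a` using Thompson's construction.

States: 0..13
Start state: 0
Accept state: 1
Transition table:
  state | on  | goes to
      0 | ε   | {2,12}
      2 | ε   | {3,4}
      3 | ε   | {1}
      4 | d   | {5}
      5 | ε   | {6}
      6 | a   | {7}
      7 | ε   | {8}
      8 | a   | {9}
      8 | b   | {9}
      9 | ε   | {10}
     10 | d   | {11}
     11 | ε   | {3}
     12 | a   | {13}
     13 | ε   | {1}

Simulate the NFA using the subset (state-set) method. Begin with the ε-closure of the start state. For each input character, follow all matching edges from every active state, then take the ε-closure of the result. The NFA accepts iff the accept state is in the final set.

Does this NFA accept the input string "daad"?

S₀ = ε-closure({0}) = {0,1,2,3,4,12}
'd' @ 1: {5,6}
'a' @ 2: {7,8}
'a' @ 3: {9,10}
'd' @ 4: {1,3,11}  [accepting]
after full input: {1,3,11}  (accept=1 in)

Answer: ACCEPT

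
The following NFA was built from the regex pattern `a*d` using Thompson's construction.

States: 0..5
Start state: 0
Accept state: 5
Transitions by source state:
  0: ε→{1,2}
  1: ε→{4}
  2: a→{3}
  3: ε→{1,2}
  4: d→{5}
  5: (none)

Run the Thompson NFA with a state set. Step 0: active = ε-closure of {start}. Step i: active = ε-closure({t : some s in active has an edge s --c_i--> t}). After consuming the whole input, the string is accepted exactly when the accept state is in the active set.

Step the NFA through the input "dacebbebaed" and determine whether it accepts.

initial (ε-close {0}): {0,1,2,4}
'd' @ 1: {5}  (accept∈set)
'a' @ 2: {}  — state set empty
rest 'cebbebaed' ignored (set empty)
end set {} — state 5 not in

Answer: REJECT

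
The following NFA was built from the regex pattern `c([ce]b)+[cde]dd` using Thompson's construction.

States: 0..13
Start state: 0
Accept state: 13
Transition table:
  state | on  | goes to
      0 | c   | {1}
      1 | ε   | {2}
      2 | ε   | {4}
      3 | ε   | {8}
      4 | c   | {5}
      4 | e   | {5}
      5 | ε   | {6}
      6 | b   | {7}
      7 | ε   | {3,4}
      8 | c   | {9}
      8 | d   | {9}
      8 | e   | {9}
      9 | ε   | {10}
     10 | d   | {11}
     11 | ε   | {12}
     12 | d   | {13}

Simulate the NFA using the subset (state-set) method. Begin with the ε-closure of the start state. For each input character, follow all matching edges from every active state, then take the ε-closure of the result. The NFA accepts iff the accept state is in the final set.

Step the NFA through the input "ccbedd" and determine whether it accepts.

S₀ = ε-closure({0}) = {0}
'c' @ 1: {1,2,4}
'c' @ 2: {5,6}
'b' @ 3: {3,4,7,8}
'e' @ 4: {5,6,9,10}
'd' @ 5: {11,12}
'd' @ 6: {13}  (accept∈set)
after full input: {13}  (accept=13 in)

Answer: ACCEPT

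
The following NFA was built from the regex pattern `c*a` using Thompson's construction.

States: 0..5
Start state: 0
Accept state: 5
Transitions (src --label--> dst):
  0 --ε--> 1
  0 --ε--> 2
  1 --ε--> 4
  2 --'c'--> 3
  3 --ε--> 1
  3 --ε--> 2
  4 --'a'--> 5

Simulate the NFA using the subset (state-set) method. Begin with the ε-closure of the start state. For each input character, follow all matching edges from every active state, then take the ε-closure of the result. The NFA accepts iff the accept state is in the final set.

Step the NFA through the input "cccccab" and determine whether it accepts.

initial (ε-close {0}): {0,1,2,4}
'c' @ 1: {1,2,3,4}
'c' @ 2: {1,2,3,4}
'c' @ 3: {1,2,3,4}
'c' @ 4: {1,2,3,4}
'c' @ 5: {1,2,3,4}
'a' @ 6: {5}  [accepting]
'b' @ 7: {}  — state set empty
end set {} — state 5 not in

Answer: REJECT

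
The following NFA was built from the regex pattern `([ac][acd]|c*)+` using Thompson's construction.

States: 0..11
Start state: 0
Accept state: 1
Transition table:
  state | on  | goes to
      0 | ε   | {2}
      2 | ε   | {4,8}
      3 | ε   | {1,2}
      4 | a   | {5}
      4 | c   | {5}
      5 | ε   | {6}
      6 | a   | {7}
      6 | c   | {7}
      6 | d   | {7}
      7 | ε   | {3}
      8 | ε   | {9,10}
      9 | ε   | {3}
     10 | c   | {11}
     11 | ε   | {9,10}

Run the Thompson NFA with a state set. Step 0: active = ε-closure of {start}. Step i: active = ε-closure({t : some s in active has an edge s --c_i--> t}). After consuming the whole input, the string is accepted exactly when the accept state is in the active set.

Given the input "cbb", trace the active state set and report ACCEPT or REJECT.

initial (ε-close {0}): {0,1,2,3,4,8,9,10}
'c' @ 1: {1,2,3,4,5,6,8,9,10,11}  [accepting]
'b' @ 2: {}  — dead — no transitions
rest 'b' ignored (set empty)
end set {} — state 1 not in

Answer: REJECT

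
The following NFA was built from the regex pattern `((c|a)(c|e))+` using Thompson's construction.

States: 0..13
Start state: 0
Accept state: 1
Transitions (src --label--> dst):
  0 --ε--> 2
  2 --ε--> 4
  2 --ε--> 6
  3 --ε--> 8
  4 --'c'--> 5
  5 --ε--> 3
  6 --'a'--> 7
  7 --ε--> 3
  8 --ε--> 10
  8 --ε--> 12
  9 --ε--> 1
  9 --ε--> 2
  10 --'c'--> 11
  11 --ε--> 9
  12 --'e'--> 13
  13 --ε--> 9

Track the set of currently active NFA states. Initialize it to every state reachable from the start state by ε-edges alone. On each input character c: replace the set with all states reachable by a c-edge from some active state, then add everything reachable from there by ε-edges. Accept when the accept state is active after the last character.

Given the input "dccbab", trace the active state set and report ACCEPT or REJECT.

start: ε-closure({0}) = {0,2,4,6}
'd' @ 1: {}  — state set empty
rest 'ccbab' ignored (set empty)
after full input: {}  (accept=1 not in)

Answer: REJECT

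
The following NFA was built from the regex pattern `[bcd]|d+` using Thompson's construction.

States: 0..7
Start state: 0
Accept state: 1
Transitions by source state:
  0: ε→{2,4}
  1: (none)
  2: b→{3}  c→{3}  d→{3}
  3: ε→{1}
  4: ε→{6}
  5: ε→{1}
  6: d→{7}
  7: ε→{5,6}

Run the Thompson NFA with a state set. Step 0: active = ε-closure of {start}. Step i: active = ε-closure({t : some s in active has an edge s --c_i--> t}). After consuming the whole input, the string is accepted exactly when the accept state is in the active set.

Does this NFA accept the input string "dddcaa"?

initial (ε-close {0}): {0,2,4,6}
'd' @ 1: {1,3,5,6,7}  (accept∈set)
'd' @ 2: {1,5,6,7}  (accept∈set)
'd' @ 3: {1,5,6,7}  (accept∈set)
'c' @ 4: {}  — no active states
rest 'aa' ignored (set empty)
after full input: {}  (accept=1 not in)

Answer: REJECT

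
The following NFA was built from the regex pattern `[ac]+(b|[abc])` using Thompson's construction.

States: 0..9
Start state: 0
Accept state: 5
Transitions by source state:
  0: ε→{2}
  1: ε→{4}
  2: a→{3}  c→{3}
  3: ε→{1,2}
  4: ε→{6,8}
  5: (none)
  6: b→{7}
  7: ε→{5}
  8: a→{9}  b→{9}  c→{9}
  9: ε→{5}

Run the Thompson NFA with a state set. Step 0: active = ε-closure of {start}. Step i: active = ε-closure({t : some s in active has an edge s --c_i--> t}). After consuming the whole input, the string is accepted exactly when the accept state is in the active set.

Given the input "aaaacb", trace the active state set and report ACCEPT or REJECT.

Answer: ACCEPT

Trace:
S₀ = ε-closure({0}) = {0,2}
'a' @ 1: {1,2,3,4,6,8}
'a' @ 2: {1,2,3,4,5,6,8,9}  [accepting]
'a' @ 3: {1,2,3,4,5,6,8,9}  [accepting]
'a' @ 4: {1,2,3,4,5,6,8,9}  [accepting]
'c' @ 5: {1,2,3,4,5,6,8,9}  [accepting]
'b' @ 6: {5,7,9}  [accepting]
end set {5,7,9} — state 5 in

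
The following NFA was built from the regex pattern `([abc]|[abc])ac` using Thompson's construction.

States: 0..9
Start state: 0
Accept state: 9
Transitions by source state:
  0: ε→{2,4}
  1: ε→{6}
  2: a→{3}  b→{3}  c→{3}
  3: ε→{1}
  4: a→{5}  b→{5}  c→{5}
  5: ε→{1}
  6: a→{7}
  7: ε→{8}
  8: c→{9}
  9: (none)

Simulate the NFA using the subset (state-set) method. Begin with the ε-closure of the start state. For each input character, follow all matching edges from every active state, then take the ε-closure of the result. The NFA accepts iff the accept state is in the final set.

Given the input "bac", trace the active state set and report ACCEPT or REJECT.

S₀ = ε-closure({0}) = {0,2,4}
'b' @ 1: {1,3,5,6}
'a' @ 2: {7,8}
'c' @ 3: {9}  (accept∈set)
final: {9}; accept 9 in set

Answer: ACCEPT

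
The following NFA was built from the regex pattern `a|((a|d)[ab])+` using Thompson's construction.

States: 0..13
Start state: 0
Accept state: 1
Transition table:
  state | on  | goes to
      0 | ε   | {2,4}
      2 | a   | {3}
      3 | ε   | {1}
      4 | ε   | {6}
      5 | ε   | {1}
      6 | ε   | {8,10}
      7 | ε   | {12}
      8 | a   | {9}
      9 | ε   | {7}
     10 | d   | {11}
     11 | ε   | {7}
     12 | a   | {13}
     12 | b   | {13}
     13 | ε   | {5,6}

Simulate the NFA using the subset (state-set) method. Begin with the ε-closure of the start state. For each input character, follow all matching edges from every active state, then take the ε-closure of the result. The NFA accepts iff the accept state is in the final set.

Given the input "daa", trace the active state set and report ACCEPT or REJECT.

initial (ε-close {0}): {0,2,4,6,8,10}
'd' @ 1: {7,11,12}
'a' @ 2: {1,5,6,8,10,13}  [accepting]
'a' @ 3: {7,9,12}
after full input: {7,9,12}  (accept=1 not in)

Answer: REJECT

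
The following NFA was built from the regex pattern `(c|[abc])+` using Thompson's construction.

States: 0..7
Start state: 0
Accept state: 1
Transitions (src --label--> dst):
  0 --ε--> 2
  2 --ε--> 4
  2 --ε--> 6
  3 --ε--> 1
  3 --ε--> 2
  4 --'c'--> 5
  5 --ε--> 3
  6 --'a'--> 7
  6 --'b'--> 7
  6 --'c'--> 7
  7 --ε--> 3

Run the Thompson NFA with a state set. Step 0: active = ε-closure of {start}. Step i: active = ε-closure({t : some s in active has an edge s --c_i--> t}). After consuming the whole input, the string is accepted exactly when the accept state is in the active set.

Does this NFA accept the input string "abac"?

start: ε-closure({0}) = {0,2,4,6}
'a' @ 1: {1,2,3,4,6,7}  (accept∈set)
'b' @ 2: {1,2,3,4,6,7}  (accept∈set)
'a' @ 3: {1,2,3,4,6,7}  (accept∈set)
'c' @ 4: {1,2,3,4,5,6,7}  (accept∈set)
after full input: {1,2,3,4,5,6,7}  (accept=1 in)

Answer: ACCEPT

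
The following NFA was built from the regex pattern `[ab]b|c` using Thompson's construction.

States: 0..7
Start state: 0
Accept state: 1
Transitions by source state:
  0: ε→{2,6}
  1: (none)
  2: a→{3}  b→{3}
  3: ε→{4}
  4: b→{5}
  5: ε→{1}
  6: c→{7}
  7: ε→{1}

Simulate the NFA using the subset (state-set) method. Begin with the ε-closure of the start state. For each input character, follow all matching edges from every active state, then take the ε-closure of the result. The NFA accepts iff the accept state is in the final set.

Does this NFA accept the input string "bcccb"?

Answer: REJECT

Derivation:
initial (ε-close {0}): {0,2,6}
'b' @ 1: {3,4}
'c' @ 2: {}  — state set empty
rest 'ccb' ignored (set empty)
final: {}; accept 1 not in set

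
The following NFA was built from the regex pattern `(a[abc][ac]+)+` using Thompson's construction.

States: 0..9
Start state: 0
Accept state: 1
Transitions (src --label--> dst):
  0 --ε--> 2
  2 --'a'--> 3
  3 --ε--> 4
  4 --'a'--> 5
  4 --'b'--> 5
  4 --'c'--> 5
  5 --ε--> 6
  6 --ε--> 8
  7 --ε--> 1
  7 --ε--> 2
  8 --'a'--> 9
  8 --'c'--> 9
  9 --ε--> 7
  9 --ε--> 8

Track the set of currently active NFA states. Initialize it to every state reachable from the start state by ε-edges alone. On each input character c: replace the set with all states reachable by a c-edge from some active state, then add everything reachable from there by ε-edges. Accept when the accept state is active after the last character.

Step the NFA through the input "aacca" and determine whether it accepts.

Answer: ACCEPT

Trace:
initial (ε-close {0}): {0,2}
'a' @ 1: {3,4}
'a' @ 2: {5,6,8}
'c' @ 3: {1,2,7,8,9}  [accepting]
'c' @ 4: {1,2,7,8,9}  [accepting]
'a' @ 5: {1,2,3,4,7,8,9}  [accepting]
final: {1,2,3,4,7,8,9}; accept 1 in set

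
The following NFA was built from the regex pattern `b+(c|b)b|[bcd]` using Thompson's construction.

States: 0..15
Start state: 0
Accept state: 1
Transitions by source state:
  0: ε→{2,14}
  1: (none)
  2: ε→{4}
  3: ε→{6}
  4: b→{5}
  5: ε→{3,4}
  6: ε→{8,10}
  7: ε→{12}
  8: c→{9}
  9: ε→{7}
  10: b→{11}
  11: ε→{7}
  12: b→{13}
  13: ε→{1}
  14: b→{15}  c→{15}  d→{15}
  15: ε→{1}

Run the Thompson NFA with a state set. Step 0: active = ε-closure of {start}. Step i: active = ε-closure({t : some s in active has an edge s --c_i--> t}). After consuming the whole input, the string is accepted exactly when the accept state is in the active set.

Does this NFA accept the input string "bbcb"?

initial (ε-close {0}): {0,2,4,14}
'b' @ 1: {1,3,4,5,6,8,10,15}  (accept∈set)
'b' @ 2: {3,4,5,6,7,8,10,11,12}
'c' @ 3: {7,9,12}
'b' @ 4: {1,13}  (accept∈set)
end set {1,13} — state 1 in

Answer: ACCEPT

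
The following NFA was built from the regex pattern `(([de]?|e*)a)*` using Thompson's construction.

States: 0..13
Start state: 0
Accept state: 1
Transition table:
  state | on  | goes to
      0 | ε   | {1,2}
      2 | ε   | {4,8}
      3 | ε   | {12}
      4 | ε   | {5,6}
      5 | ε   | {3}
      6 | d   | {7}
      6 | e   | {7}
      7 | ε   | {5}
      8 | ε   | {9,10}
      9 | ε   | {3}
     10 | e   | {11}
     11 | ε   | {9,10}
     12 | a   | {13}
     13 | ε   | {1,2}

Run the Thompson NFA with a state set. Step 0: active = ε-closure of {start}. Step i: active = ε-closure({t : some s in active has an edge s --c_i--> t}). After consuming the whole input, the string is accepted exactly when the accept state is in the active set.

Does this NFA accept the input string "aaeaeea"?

initial (ε-close {0}): {0,1,2,3,4,5,6,8,9,10,12}
'a' @ 1: {1,2,3,4,5,6,8,9,10,12,13}  ✓accept
'a' @ 2: {1,2,3,4,5,6,8,9,10,12,13}  ✓accept
'e' @ 3: {3,5,7,9,10,11,12}
'a' @ 4: {1,2,3,4,5,6,8,9,10,12,13}  ✓accept
'e' @ 5: {3,5,7,9,10,11,12}
'e' @ 6: {3,9,10,11,12}
'a' @ 7: {1,2,3,4,5,6,8,9,10,12,13}  ✓accept
end set {1,2,3,4,5,6,8,9,10,12,13} — state 1 in

Answer: ACCEPT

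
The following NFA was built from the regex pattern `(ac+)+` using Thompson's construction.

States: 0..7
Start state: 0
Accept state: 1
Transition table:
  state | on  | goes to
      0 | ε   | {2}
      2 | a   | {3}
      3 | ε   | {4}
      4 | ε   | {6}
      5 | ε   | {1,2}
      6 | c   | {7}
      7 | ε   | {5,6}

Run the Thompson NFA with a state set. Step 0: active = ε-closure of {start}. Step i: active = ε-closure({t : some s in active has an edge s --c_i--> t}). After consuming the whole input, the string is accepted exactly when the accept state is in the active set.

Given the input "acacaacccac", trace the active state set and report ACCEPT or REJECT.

Answer: REJECT

Trace:
start: ε-closure({0}) = {0,2}
'a' @ 1: {3,4,6}
'c' @ 2: {1,2,5,6,7}  (accept∈set)
'a' @ 3: {3,4,6}
'c' @ 4: {1,2,5,6,7}  (accept∈set)
'a' @ 5: {3,4,6}
'a' @ 6: {}  — no active states
rest 'cccac' ignored (set empty)
after full input: {}  (accept=1 not in)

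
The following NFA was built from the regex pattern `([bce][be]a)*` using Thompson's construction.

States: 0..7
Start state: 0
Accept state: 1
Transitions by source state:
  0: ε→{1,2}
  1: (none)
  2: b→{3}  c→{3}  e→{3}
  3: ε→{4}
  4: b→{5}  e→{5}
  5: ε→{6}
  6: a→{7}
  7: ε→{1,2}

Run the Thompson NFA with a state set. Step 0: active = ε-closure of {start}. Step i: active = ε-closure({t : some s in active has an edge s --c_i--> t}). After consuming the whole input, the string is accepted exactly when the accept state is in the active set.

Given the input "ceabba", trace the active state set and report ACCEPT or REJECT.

initial (ε-close {0}): {0,1,2}
'c' @ 1: {3,4}
'e' @ 2: {5,6}
'a' @ 3: {1,2,7}  [accepting]
'b' @ 4: {3,4}
'b' @ 5: {5,6}
'a' @ 6: {1,2,7}  [accepting]
end set {1,2,7} — state 1 in

Answer: ACCEPT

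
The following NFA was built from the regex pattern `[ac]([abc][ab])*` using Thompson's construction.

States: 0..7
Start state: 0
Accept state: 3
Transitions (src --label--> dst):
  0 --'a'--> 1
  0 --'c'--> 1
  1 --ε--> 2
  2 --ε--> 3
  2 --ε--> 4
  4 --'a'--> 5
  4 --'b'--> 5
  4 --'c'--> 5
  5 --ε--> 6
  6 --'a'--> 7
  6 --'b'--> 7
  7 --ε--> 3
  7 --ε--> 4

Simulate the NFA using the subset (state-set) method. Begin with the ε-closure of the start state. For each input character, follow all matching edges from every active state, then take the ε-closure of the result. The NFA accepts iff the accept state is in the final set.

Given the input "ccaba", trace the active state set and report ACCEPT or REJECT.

Answer: ACCEPT

Derivation:
S₀ = ε-closure({0}) = {0}
'c' @ 1: {1,2,3,4}  ✓accept
'c' @ 2: {5,6}
'a' @ 3: {3,4,7}  ✓accept
'b' @ 4: {5,6}
'a' @ 5: {3,4,7}  ✓accept
final: {3,4,7}; accept 3 in set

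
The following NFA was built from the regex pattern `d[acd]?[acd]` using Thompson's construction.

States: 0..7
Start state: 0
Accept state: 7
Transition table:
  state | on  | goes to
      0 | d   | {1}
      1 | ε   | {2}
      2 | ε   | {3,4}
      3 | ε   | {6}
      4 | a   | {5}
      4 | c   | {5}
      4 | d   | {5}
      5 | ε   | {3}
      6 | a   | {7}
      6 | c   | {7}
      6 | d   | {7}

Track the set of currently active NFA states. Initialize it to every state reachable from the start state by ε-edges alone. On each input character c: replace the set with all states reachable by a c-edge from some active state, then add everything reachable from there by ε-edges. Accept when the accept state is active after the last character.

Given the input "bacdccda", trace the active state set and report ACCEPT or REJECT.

Answer: REJECT

Derivation:
initial (ε-close {0}): {0}
'b' @ 1: {}  — no active states
rest 'acdccda' ignored (set empty)
end set {} — state 7 not in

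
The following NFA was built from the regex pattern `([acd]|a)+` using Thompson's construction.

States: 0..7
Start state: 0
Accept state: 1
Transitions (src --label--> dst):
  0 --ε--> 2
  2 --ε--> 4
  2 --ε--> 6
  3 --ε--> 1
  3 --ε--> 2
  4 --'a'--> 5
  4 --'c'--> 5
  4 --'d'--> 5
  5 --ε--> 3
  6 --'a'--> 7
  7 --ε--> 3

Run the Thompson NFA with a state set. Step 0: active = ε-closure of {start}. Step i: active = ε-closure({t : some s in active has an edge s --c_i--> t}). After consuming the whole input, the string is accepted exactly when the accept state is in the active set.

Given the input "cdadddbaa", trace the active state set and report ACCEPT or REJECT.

Answer: REJECT

Steps:
S₀ = ε-closure({0}) = {0,2,4,6}
'c' @ 1: {1,2,3,4,5,6}  [accepting]
'd' @ 2: {1,2,3,4,5,6}  [accepting]
'a' @ 3: {1,2,3,4,5,6,7}  [accepting]
'd' @ 4: {1,2,3,4,5,6}  [accepting]
'd' @ 5: {1,2,3,4,5,6}  [accepting]
'd' @ 6: {1,2,3,4,5,6}  [accepting]
'b' @ 7: {}  — dead — no transitions
rest 'aa' ignored (set empty)
after full input: {}  (accept=1 not in)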